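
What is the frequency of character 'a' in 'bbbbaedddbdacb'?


Scanning 'bbbbaedddbdacb' for 'a':
  Position 4: 'a' -> MATCH (count: 1)
  Position 11: 'a' -> MATCH (count: 2)
Total occurrences of 'a': 2

2


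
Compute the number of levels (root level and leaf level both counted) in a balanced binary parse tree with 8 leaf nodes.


In a balanced binary tree with n leaves the deepest leaf is ceil(log2(n)) edges below the root,
so counting node levels inclusive of root and leaves gives ceil(log2(n)) + 1 levels.
log2(8) = 3.0000
ceil(3.0000) = 3
levels = 3 + 1 = 4

4


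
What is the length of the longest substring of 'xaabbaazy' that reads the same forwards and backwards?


Scanning 'xaabbaazy' for palindromic substrings.
Substring at positions 1-6: 'aabbaa'.
Check: reverse('aabbaa') = 'aabbaa' -> palindrome confirmed.
Neighbouring characters ('x' / 'z') break symmetry, so it cannot extend further.
No longer palindromic substring exists; longest length = 6

6


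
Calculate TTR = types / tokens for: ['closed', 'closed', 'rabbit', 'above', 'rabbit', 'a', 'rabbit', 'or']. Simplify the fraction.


Tokens: 8
Unique types: ('a', 'above', 'closed', 'or', 'rabbit') = 5
TTR = 5/8
Already in lowest terms.

5/8


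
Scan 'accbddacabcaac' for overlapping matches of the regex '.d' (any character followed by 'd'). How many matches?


Pattern: .d means any character followed by 'd'.
Scanning 'accbddacabcaac' position-by-position:
  Pos 0: window 'ac' -> no
  Pos 1: window 'cc' -> no
  Pos 2: window 'cb' -> no
  Pos 3: window 'bd' -> MATCH
  Pos 4: window 'dd' -> MATCH
  Pos 5: window 'da' -> no
  Pos 6: window 'ac' -> no
  Pos 7: window 'ca' -> no
  Pos 8: window 'ab' -> no
  Pos 9: window 'bc' -> no
  Pos 10: window 'ca' -> no
  Pos 11: window 'aa' -> no
  Pos 12: window 'ac' -> no
  Pos 13: window 'c' -> no
Total matches: 2

2


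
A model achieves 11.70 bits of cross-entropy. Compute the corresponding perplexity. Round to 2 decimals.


Perplexity formula: PP = 2^H
H = 11.70
PP = 2^11.70
Decompose: 2^11.70 = 2^11 * 2^0.70
2^11 = 2048, 2^0.70 ~ 1.6245048
PP ~ 2048 * 1.6245048 = 3326.9858304
Rounded to 2 decimals: 3326.99

3326.99


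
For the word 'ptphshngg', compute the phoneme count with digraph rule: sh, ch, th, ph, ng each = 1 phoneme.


Parsing 'ptphshngg' greedily, digraphs first:
  'p' -> consonant phoneme (phonemes so far: 1)
  't' -> consonant phoneme (phonemes so far: 2)
  'ph' -> digraph (1 consonant phoneme) (phonemes so far: 3)
  'sh' -> digraph (1 consonant phoneme) (phonemes so far: 4)
  'ng' -> digraph (1 consonant phoneme) (phonemes so far: 5)
  'g' -> consonant phoneme (phonemes so far: 6)
Total phonemes: 6

6


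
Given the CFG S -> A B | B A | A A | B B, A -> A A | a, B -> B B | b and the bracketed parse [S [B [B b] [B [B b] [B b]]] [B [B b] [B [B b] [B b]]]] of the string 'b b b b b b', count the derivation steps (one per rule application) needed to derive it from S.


Every bracketed nonterminal node [X ...] in the tree is produced by exactly one rule application.
Reading the tree off as a leftmost derivation:
  Step 1: S  =>  B B   (applied S -> B B)
  Step 2: B B  =>  B B B   (applied B -> B B)
  Step 3: B B B  =>  b B B   (applied B -> b)
  Step 4: b B B  =>  b B B B   (applied B -> B B)
  Step 5: b B B B  =>  b b B B   (applied B -> b)
  Step 6: b b B B  =>  b b b B   (applied B -> b)
  Step 7: b b b B  =>  b b b B B   (applied B -> B B)
  Step 8: b b b B B  =>  b b b b B   (applied B -> b)
  Step 9: b b b b B  =>  b b b b B B   (applied B -> B B)
  Step 10: b b b b B B  =>  b b b b b B   (applied B -> b)
  Step 11: b b b b b B  =>  b b b b b b   (applied B -> b)
Final yield: b b b b b b
Total rewrite steps: 11

11


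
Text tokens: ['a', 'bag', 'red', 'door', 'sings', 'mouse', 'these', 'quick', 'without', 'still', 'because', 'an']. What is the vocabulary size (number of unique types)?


Listing all tokens and tracking unique types:
  Token 1: 'a' -> NEW (unique so far: 1)
  Token 2: 'bag' -> NEW (unique so far: 2)
  Token 3: 'red' -> NEW (unique so far: 3)
  Token 4: 'door' -> NEW (unique so far: 4)
  Token 5: 'sings' -> NEW (unique so far: 5)
  Token 6: 'mouse' -> NEW (unique so far: 6)
  Token 7: 'these' -> NEW (unique so far: 7)
  Token 8: 'quick' -> NEW (unique so far: 8)
  Token 9: 'without' -> NEW (unique so far: 9)
  Token 10: 'still' -> NEW (unique so far: 10)
  Token 11: 'because' -> NEW (unique so far: 11)
  Token 12: 'an' -> NEW (unique so far: 12)
Unique types: ('a', 'an', 'bag', 'because', 'door', 'mouse', 'quick', 'red', 'sings', 'still', 'these', 'without')
Vocabulary size: 12

12


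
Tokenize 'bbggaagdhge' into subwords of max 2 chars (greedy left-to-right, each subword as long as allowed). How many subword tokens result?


'bbggaagdhge' has 11 characters.
Chunking with max size 2:
  Chunk 1: 'bb' (positions 0-1)
  Chunk 2: 'gg' (positions 2-3)
  Chunk 3: 'aa' (positions 4-5)
  Chunk 4: 'gd' (positions 6-7)
  Chunk 5: 'hg' (positions 8-9)
  Chunk 6: 'e' (positions 10-10)
Total chunks: ceil(11 / 2) = 6

6


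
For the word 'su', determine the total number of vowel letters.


Scanning each character of 'su':
  Position 1: 's' -> consonant (running count: 0)
  Position 2: 'u' -> vowel (running count: 1)
Total vowels: 1

1


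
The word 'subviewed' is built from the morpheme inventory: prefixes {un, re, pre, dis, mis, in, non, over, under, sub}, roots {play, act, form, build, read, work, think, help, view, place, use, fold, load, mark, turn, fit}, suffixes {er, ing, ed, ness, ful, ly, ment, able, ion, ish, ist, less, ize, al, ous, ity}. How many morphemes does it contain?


Segmenting 'subviewed' against the inventory:
  'sub' -> prefix (morpheme 1)
  'view' -> root (morpheme 2)
  'ed' -> suffix (morpheme 3)
Total morphemes: 3

3


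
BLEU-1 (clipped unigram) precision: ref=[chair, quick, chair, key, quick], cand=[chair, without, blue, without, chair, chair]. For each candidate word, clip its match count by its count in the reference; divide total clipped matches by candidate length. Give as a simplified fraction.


Reference word counts: {'chair': 2, 'key': 1, 'quick': 2}
Checking each candidate word (with clipping):
  'chair' -> in reference (ref count 2, used 1/2) -> match (matches: 1)
  'without' -> not in reference -> no match (matches: 1)
  'blue' -> not in reference -> no match (matches: 1)
  'without' -> not in reference -> no match (matches: 1)
  'chair' -> in reference (ref count 2, used 2/2) -> match (matches: 2)
  'chair' -> ref count 2 already used up (2/2) -> clipped, no match (matches: 2)
Clipped matches: 2, Candidate length: 6
Precision = 2/6 = 1/3

1/3


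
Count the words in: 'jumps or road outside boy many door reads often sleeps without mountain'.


Counting words by splitting on spaces:
  Word 1: 'jumps'
  Word 2: 'or'
  Word 3: 'road'
  Word 4: 'outside'
  Word 5: 'boy'
  Word 6: 'many'
  Word 7: 'door'
  Word 8: 'reads'
  Word 9: 'often'
  Word 10: 'sleeps'
  Word 11: 'without'
  Word 12: 'mountain'
Total words: 12

12


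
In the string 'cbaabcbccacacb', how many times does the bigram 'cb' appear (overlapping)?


Scanning 'cbaabcbccacacb' for bigram 'cb':
  Position 0: 'cb' -> MATCH
  Position 1: 'ba' -> no
  Position 2: 'aa' -> no
  Position 3: 'ab' -> no
  Position 4: 'bc' -> no
  Position 5: 'cb' -> MATCH
  Position 6: 'bc' -> no
  Position 7: 'cc' -> no
  Position 8: 'ca' -> no
  Position 9: 'ac' -> no
  Position 10: 'ca' -> no
  Position 11: 'ac' -> no
  Position 12: 'cb' -> MATCH
Total matches: 3

3


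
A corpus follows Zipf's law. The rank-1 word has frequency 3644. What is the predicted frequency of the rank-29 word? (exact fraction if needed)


Zipf's law: freq(rank) = f1 / rank
f1 = 3644, rank = 29
freq = 3644 / 29
GCD(3644, 29) = 1
Simplified: 3644/29

3644/29


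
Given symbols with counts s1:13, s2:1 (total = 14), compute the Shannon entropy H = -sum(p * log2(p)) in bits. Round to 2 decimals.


Computing entropy H = -sum(p_i * log2(p_i)):
  s1: p = 13/14 = 0.9286, -p*log2(p) = 0.0993
  s2: p = 1/14 = 0.0714, -p*log2(p) = 0.2720
H = sum of terms = 0.3713
Rounded to 2 decimals: 0.37

0.37


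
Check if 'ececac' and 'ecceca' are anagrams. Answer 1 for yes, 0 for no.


Sort characters of 'ececac': 'acccee'
Sort characters of 'ecceca': 'acccee'
Sorted forms match -> they ARE anagrams
Result: 1

1


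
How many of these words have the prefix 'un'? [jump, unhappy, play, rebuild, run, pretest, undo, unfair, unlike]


Checking each word for prefix 'un':
  'jump' -> no (count: 0)
  'unhappy' -> YES, starts with 'un' (count: 1)
  'play' -> no (count: 1)
  'rebuild' -> no (count: 1)
  'run' -> no (count: 1)
  'pretest' -> no (count: 1)
  'undo' -> YES, starts with 'un' (count: 2)
  'unfair' -> YES, starts with 'un' (count: 3)
  'unlike' -> YES, starts with 'un' (count: 4)
Total with prefix 'un': 4

4


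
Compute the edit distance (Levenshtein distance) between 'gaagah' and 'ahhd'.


Building DP table for s1='gaagah' (len 6) and s2='ahhd' (len 4):
       a  h  h  d
    0  1  2  3  4
  g 1  1  2  3  4
  a 2  1  2  3  4
  a 3  2  2  3  4
  g 4  3  3  3  4
  a 5  4  4  4  4
  h 6  5  4  4  5
Edit distance = dp[6][4] = 5

5


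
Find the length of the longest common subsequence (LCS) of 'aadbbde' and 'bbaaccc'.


DP table for LCS of 'aadbbde' and 'bbaaccc':
       b  b  a  a  c  c  c
    0  0  0  0  0  0  0  0
  a 0  0  0  1  1  1  1  1
  a 0  0  0  1  2  2  2  2
  d 0  0  0  1  2  2  2  2
  b 0  1  1  1  2  2  2  2
  b 0  1  2  2  2  2  2  2
  d 0  1  2  2  2  2  2  2
  e 0  1  2  2  2  2  2  2
LCS: 'aa'
LCS length = 2

2


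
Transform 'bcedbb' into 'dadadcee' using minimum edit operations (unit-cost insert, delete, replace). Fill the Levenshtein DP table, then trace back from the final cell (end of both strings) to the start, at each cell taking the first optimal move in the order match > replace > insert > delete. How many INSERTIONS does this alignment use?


Edit distance = 7. Backtracking from cell (6, 8) with preference match > replace > insert > delete,
then listing the resulting alignment 'bcedbb' -> 'dadadcee' left to right:
  Step 1: insert 'd' [insertion #1]
  Step 2: replace b->a
  Step 3: replace c->d
  Step 4: replace e->a
  Step 5: keep 'd'
  Step 6: insert 'c' [insertion #2]
  Step 7: replace b->e
  Step 8: replace b->e
Total insertions: 2

2


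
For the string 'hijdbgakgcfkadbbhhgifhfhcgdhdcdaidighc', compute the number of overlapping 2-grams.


String 'hijdbgakgcfkadbbhhgifhfhcgdhdcdaidighc' has length L = 38.
Number of overlapping n-grams = L - n + 1
Substituting: 38 - 2 + 1 = 37

37


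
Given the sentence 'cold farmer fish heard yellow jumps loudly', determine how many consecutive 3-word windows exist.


Word trigrams from [7] words:
  Trigram 1: (cold farmer fish)
  Trigram 2: (farmer fish heard)
  Trigram 3: (fish heard yellow)
  Trigram 4: (heard yellow jumps)
  Trigram 5: (yellow jumps loudly)
Total word trigrams: 7 - 2 = 5

5


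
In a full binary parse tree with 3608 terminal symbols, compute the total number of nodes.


Leaf nodes (terminals): 3608
Internal nodes = n - 1 = 3608 - 1 = 3607
Total = leaves + internal = 3608 + 3607 = 7215

7215


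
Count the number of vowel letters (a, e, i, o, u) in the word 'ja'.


Scanning each character of 'ja':
  Position 1: 'j' -> consonant (running count: 0)
  Position 2: 'a' -> vowel (running count: 1)
Total vowels: 1

1


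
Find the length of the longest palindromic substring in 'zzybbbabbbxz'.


Scanning 'zzybbbabbbxz' for palindromic substrings.
Substring at positions 3-9: 'bbbabbb'.
Check: reverse('bbbabbb') = 'bbbabbb' -> palindrome confirmed.
Neighbouring characters ('y' / 'x') break symmetry, so it cannot extend further.
No longer palindromic substring exists; longest length = 7

7


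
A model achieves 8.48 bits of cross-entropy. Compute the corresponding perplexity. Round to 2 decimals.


Perplexity formula: PP = 2^H
H = 8.48
PP = 2^8.48
Decompose: 2^8.48 = 2^8 * 2^0.48
2^8 = 256, 2^0.48 ~ 1.3947437
PP ~ 256 * 1.3947437 = 357.0543872
Rounded to 2 decimals: 357.05

357.05


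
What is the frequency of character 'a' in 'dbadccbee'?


Scanning 'dbadccbee' for 'a':
  Position 2: 'a' -> MATCH (count: 1)
Total occurrences of 'a': 1

1


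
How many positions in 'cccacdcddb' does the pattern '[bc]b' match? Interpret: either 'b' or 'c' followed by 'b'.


Pattern: [bc]b means either 'b' or 'c' followed by 'b'.
Scanning 'cccacdcddb' position-by-position:
  Pos 0: window 'cc' -> no
  Pos 1: window 'cc' -> no
  Pos 2: window 'ca' -> no
  Pos 3: window 'ac' -> no
  Pos 4: window 'cd' -> no
  Pos 5: window 'dc' -> no
  Pos 6: window 'cd' -> no
  Pos 7: window 'dd' -> no
  Pos 8: window 'db' -> no
  Pos 9: window 'b' -> no
Total matches: 0

0


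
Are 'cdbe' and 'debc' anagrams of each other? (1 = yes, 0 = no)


Sort characters of 'cdbe': 'bcde'
Sort characters of 'debc': 'bcde'
Sorted forms match -> they ARE anagrams
Result: 1

1


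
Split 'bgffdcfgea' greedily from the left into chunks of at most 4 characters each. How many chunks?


'bgffdcfgea' has 10 characters.
Chunking with max size 4:
  Chunk 1: 'bgff' (positions 0-3)
  Chunk 2: 'dcfg' (positions 4-7)
  Chunk 3: 'ea' (positions 8-9)
Total chunks: ceil(10 / 4) = 3

3


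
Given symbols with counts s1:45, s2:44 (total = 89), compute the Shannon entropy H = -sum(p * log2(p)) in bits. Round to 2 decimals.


Computing entropy H = -sum(p_i * log2(p_i)):
  s1: p = 45/89 = 0.5056, -p*log2(p) = 0.4975
  s2: p = 44/89 = 0.4944, -p*log2(p) = 0.5024
H = sum of terms = 0.9999
Rounded to 2 decimals: 1.00

1.00


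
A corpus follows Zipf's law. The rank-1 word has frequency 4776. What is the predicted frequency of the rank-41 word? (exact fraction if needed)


Zipf's law: freq(rank) = f1 / rank
f1 = 4776, rank = 41
freq = 4776 / 41
GCD(4776, 41) = 1
Simplified: 4776/41

4776/41


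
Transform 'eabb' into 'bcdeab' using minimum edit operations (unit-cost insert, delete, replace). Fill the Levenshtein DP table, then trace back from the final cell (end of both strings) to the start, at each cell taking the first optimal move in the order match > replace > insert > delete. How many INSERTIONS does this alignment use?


Edit distance = 4. Backtracking from cell (4, 6) with preference match > replace > insert > delete,
then listing the resulting alignment 'eabb' -> 'bcdeab' left to right:
  Step 1: insert 'b' [insertion #1]
  Step 2: insert 'c' [insertion #2]
  Step 3: insert 'd' [insertion #3]
  Step 4: keep 'e'
  Step 5: keep 'a'
  Step 6: delete 'b'
  Step 7: keep 'b'
Total insertions: 3

3


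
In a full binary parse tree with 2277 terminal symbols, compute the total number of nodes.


Leaf nodes (terminals): 2277
Internal nodes = n - 1 = 2277 - 1 = 2276
Total = leaves + internal = 2277 + 2276 = 4553

4553


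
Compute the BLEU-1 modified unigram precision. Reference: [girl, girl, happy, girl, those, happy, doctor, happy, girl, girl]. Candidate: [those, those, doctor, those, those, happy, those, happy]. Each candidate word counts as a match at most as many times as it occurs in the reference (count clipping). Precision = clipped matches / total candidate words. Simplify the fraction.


Reference word counts: {'doctor': 1, 'girl': 5, 'happy': 3, 'those': 1}
Checking each candidate word (with clipping):
  'those' -> in reference (ref count 1, used 1/1) -> match (matches: 1)
  'those' -> ref count 1 already used up (1/1) -> clipped, no match (matches: 1)
  'doctor' -> in reference (ref count 1, used 1/1) -> match (matches: 2)
  'those' -> ref count 1 already used up (1/1) -> clipped, no match (matches: 2)
  'those' -> ref count 1 already used up (1/1) -> clipped, no match (matches: 2)
  'happy' -> in reference (ref count 3, used 1/3) -> match (matches: 3)
  'those' -> ref count 1 already used up (1/1) -> clipped, no match (matches: 3)
  'happy' -> in reference (ref count 3, used 2/3) -> match (matches: 4)
Clipped matches: 4, Candidate length: 8
Precision = 4/8 = 1/2

1/2


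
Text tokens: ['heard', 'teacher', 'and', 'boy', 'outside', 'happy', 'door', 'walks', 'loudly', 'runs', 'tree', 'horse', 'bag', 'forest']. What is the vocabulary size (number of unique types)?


Listing all tokens and tracking unique types:
  Token 1: 'heard' -> NEW (unique so far: 1)
  Token 2: 'teacher' -> NEW (unique so far: 2)
  Token 3: 'and' -> NEW (unique so far: 3)
  Token 4: 'boy' -> NEW (unique so far: 4)
  Token 5: 'outside' -> NEW (unique so far: 5)
  Token 6: 'happy' -> NEW (unique so far: 6)
  Token 7: 'door' -> NEW (unique so far: 7)
  Token 8: 'walks' -> NEW (unique so far: 8)
  Token 9: 'loudly' -> NEW (unique so far: 9)
  Token 10: 'runs' -> NEW (unique so far: 10)
  Token 11: 'tree' -> NEW (unique so far: 11)
  Token 12: 'horse' -> NEW (unique so far: 12)
  Token 13: 'bag' -> NEW (unique so far: 13)
  Token 14: 'forest' -> NEW (unique so far: 14)
Unique types: ('and', 'bag', 'boy', 'door', 'forest', 'happy', 'heard', 'horse', 'loudly', 'outside', 'runs', 'teacher', 'tree', 'walks')
Vocabulary size: 14

14


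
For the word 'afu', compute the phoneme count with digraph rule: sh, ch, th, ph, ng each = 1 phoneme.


Parsing 'afu' greedily, digraphs first:
  'a' -> vowel phoneme (phonemes so far: 1)
  'f' -> consonant phoneme (phonemes so far: 2)
  'u' -> vowel phoneme (phonemes so far: 3)
Total phonemes: 3

3


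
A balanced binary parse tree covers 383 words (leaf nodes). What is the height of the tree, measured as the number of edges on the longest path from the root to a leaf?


In a balanced binary tree with n leaves the deepest leaf is ceil(log2(n)) edges below the root.
log2(383) = 8.5812
ceil(8.5812) = 9
height (edges) = 9

9


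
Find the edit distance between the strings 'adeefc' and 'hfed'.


Building DP table for s1='adeefc' (len 6) and s2='hfed' (len 4):
       h  f  e  d
    0  1  2  3  4
  a 1  1  2  3  4
  d 2  2  2  3  3
  e 3  3  3  2  3
  e 4  4  4  3  3
  f 5  5  4  4  4
  c 6  6  5  5  5
Edit distance = dp[6][4] = 5

5


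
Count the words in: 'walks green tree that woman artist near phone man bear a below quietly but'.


Counting words by splitting on spaces:
  Word 1: 'walks'
  Word 2: 'green'
  Word 3: 'tree'
  Word 4: 'that'
  Word 5: 'woman'
  Word 6: 'artist'
  Word 7: 'near'
  Word 8: 'phone'
  Word 9: 'man'
  Word 10: 'bear'
  Word 11: 'a'
  Word 12: 'below'
  Word 13: 'quietly'
  Word 14: 'but'
Total words: 14

14


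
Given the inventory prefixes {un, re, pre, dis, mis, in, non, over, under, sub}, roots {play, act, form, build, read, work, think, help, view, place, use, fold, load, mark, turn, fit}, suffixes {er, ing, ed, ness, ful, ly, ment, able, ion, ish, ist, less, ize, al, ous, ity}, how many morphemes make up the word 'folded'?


Segmenting 'folded' against the inventory:
  'fold' -> root (morpheme 1)
  'ed' -> suffix (morpheme 2)
Total morphemes: 2

2


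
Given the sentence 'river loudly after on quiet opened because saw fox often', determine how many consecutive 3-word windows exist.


Word trigrams from [10] words:
  Trigram 1: (river loudly after)
  Trigram 2: (loudly after on)
  Trigram 3: (after on quiet)
  Trigram 4: (on quiet opened)
  Trigram 5: (quiet opened because)
  Trigram 6: (opened because saw)
  Trigram 7: (because saw fox)
  Trigram 8: (saw fox often)
Total word trigrams: 10 - 2 = 8

8


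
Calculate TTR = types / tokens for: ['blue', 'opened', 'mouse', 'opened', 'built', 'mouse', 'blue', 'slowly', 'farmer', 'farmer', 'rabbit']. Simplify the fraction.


Tokens: 11
Unique types: ('blue', 'built', 'farmer', 'mouse', 'opened', 'rabbit', 'slowly') = 7
TTR = 7/11
Already in lowest terms.

7/11


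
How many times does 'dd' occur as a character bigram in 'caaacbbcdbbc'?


Scanning 'caaacbbcdbbc' for bigram 'dd':
  Position 0: 'ca' -> no
  Position 1: 'aa' -> no
  Position 2: 'aa' -> no
  Position 3: 'ac' -> no
  Position 4: 'cb' -> no
  Position 5: 'bb' -> no
  Position 6: 'bc' -> no
  Position 7: 'cd' -> no
  Position 8: 'db' -> no
  Position 9: 'bb' -> no
  Position 10: 'bc' -> no
Total matches: 0

0


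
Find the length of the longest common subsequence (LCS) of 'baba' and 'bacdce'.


DP table for LCS of 'baba' and 'bacdce':
       b  a  c  d  c  e
    0  0  0  0  0  0  0
  b 0  1  1  1  1  1  1
  a 0  1  2  2  2  2  2
  b 0  1  2  2  2  2  2
  a 0  1  2  2  2  2  2
LCS: 'ba'
LCS length = 2

2


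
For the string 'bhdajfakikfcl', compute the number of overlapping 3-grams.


String 'bhdajfakikfcl' has length L = 13.
Number of overlapping n-grams = L - n + 1
Substituting: 13 - 3 + 1 = 11

11


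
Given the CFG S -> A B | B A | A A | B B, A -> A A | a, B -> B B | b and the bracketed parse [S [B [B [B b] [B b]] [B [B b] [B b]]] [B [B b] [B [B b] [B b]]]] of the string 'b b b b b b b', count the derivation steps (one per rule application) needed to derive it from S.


Every bracketed nonterminal node [X ...] in the tree is produced by exactly one rule application.
Reading the tree off as a leftmost derivation:
  Step 1: S  =>  B B   (applied S -> B B)
  Step 2: B B  =>  B B B   (applied B -> B B)
  Step 3: B B B  =>  B B B B   (applied B -> B B)
  Step 4: B B B B  =>  b B B B   (applied B -> b)
  Step 5: b B B B  =>  b b B B   (applied B -> b)
  Step 6: b b B B  =>  b b B B B   (applied B -> B B)
  Step 7: b b B B B  =>  b b b B B   (applied B -> b)
  Step 8: b b b B B  =>  b b b b B   (applied B -> b)
  Step 9: b b b b B  =>  b b b b B B   (applied B -> B B)
  Step 10: b b b b B B  =>  b b b b b B   (applied B -> b)
  Step 11: b b b b b B  =>  b b b b b B B   (applied B -> B B)
  Step 12: b b b b b B B  =>  b b b b b b B   (applied B -> b)
  Step 13: b b b b b b B  =>  b b b b b b b   (applied B -> b)
Final yield: b b b b b b b
Total rewrite steps: 13

13


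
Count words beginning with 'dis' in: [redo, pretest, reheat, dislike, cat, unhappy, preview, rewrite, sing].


Checking each word for prefix 'dis':
  'redo' -> no (count: 0)
  'pretest' -> no (count: 0)
  'reheat' -> no (count: 0)
  'dislike' -> YES, starts with 'dis' (count: 1)
  'cat' -> no (count: 1)
  'unhappy' -> no (count: 1)
  'preview' -> no (count: 1)
  'rewrite' -> no (count: 1)
  'sing' -> no (count: 1)
Total with prefix 'dis': 1

1


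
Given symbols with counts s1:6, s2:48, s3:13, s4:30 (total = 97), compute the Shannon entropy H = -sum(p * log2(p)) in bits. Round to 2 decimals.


Computing entropy H = -sum(p_i * log2(p_i)):
  s1: p = 6/97 = 0.0619, -p*log2(p) = 0.2483
  s2: p = 48/97 = 0.4948, -p*log2(p) = 0.5022
  s3: p = 13/97 = 0.1340, -p*log2(p) = 0.3886
  s4: p = 30/97 = 0.3093, -p*log2(p) = 0.5236
H = sum of terms = 1.6627
Rounded to 2 decimals: 1.66

1.66


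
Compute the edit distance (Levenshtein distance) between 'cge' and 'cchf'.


Building DP table for s1='cge' (len 3) and s2='cchf' (len 4):
       c  c  h  f
    0  1  2  3  4
  c 1  0  1  2  3
  g 2  1  1  2  3
  e 3  2  2  2  3
Edit distance = dp[3][4] = 3

3


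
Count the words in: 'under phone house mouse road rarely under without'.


Counting words by splitting on spaces:
  Word 1: 'under'
  Word 2: 'phone'
  Word 3: 'house'
  Word 4: 'mouse'
  Word 5: 'road'
  Word 6: 'rarely'
  Word 7: 'under'
  Word 8: 'without'
Total words: 8

8


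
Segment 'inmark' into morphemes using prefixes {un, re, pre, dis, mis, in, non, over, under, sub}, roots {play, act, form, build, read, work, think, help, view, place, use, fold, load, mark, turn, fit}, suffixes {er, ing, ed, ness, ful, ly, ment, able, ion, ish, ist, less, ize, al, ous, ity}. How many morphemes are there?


Segmenting 'inmark' against the inventory:
  'in' -> prefix (morpheme 1)
  'mark' -> root (morpheme 2)
Total morphemes: 2

2


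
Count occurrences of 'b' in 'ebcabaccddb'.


Scanning 'ebcabaccddb' for 'b':
  Position 1: 'b' -> MATCH (count: 1)
  Position 4: 'b' -> MATCH (count: 2)
  Position 10: 'b' -> MATCH (count: 3)
Total occurrences of 'b': 3

3


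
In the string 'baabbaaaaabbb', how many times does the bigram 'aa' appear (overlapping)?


Scanning 'baabbaaaaabbb' for bigram 'aa':
  Position 0: 'ba' -> no
  Position 1: 'aa' -> MATCH
  Position 2: 'ab' -> no
  Position 3: 'bb' -> no
  Position 4: 'ba' -> no
  Position 5: 'aa' -> MATCH
  Position 6: 'aa' -> MATCH
  Position 7: 'aa' -> MATCH
  Position 8: 'aa' -> MATCH
  Position 9: 'ab' -> no
  Position 10: 'bb' -> no
  Position 11: 'bb' -> no
Total matches: 5

5


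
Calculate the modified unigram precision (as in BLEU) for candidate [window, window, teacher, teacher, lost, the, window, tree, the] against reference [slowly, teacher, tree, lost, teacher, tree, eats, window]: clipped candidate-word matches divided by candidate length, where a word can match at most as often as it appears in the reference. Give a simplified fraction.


Reference word counts: {'eats': 1, 'lost': 1, 'slowly': 1, 'teacher': 2, 'tree': 2, 'window': 1}
Checking each candidate word (with clipping):
  'window' -> in reference (ref count 1, used 1/1) -> match (matches: 1)
  'window' -> ref count 1 already used up (1/1) -> clipped, no match (matches: 1)
  'teacher' -> in reference (ref count 2, used 1/2) -> match (matches: 2)
  'teacher' -> in reference (ref count 2, used 2/2) -> match (matches: 3)
  'lost' -> in reference (ref count 1, used 1/1) -> match (matches: 4)
  'the' -> not in reference -> no match (matches: 4)
  'window' -> ref count 1 already used up (1/1) -> clipped, no match (matches: 4)
  'tree' -> in reference (ref count 2, used 1/2) -> match (matches: 5)
  'the' -> not in reference -> no match (matches: 5)
Clipped matches: 5, Candidate length: 9
Precision = 5/9

5/9


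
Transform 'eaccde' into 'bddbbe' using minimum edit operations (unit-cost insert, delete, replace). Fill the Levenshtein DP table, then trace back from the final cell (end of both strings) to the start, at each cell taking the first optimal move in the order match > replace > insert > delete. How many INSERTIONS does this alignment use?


Edit distance = 5. Backtracking from cell (6, 6) with preference match > replace > insert > delete,
then listing the resulting alignment 'eaccde' -> 'bddbbe' left to right:
  Step 1: replace e->b
  Step 2: replace a->d
  Step 3: replace c->d
  Step 4: replace c->b
  Step 5: replace d->b
  Step 6: keep 'e'
Total insertions: 0

0


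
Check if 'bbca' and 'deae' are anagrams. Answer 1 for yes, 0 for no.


Sort characters of 'bbca': 'abbc'
Sort characters of 'deae': 'adee'
Sorted forms differ -> they are NOT anagrams
Result: 0

0


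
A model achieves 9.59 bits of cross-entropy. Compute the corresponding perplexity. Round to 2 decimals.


Perplexity formula: PP = 2^H
H = 9.59
PP = 2^9.59
Decompose: 2^9.59 = 2^9 * 2^0.59
2^9 = 512, 2^0.59 ~ 1.5052467
PP ~ 512 * 1.5052467 = 770.6863104
Rounded to 2 decimals: 770.69

770.69


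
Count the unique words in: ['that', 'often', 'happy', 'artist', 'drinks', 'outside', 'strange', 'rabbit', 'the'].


Listing all tokens and tracking unique types:
  Token 1: 'that' -> NEW (unique so far: 1)
  Token 2: 'often' -> NEW (unique so far: 2)
  Token 3: 'happy' -> NEW (unique so far: 3)
  Token 4: 'artist' -> NEW (unique so far: 4)
  Token 5: 'drinks' -> NEW (unique so far: 5)
  Token 6: 'outside' -> NEW (unique so far: 6)
  Token 7: 'strange' -> NEW (unique so far: 7)
  Token 8: 'rabbit' -> NEW (unique so far: 8)
  Token 9: 'the' -> NEW (unique so far: 9)
Unique types: ('artist', 'drinks', 'happy', 'often', 'outside', 'rabbit', 'strange', 'that', 'the')
Vocabulary size: 9

9


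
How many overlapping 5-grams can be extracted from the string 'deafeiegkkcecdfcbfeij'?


String 'deafeiegkkcecdfcbfeij' has length L = 21.
Number of overlapping n-grams = L - n + 1
Substituting: 21 - 5 + 1 = 17

17


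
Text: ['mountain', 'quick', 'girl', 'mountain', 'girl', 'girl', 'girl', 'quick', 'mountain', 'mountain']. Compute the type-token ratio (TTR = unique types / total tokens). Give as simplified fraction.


Tokens: 10
Unique types: ('girl', 'mountain', 'quick') = 3
TTR = 3/10
Already in lowest terms.

3/10


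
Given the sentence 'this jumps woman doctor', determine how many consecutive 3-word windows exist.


Word trigrams from [4] words:
  Trigram 1: (this jumps woman)
  Trigram 2: (jumps woman doctor)
Total word trigrams: 4 - 2 = 2

2


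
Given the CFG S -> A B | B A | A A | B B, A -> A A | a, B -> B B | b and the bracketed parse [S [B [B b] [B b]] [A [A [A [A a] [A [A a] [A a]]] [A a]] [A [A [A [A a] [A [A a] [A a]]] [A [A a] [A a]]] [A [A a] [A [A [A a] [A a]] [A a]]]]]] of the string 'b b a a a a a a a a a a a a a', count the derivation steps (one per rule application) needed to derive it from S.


Every bracketed nonterminal node [X ...] in the tree is produced by exactly one rule application.
Reading the tree off as a leftmost derivation:
  Step 1: S  =>  B A   (applied S -> B A)
  Step 2: B A  =>  B B A   (applied B -> B B)
  Step 3: B B A  =>  b B A   (applied B -> b)
  Step 4: b B A  =>  b b A   (applied B -> b)
  Step 5: b b A  =>  b b A A   (applied A -> A A)
  Step 6: b b A A  =>  b b A A A   (applied A -> A A)
  Step 7: b b A A A  =>  b b A A A A   (applied A -> A A)
  Step 8: b b A A A A  =>  b b a A A A   (applied A -> a)
  Step 9: b b a A A A  =>  b b a A A A A   (applied A -> A A)
  Step 10: b b a A A A A  =>  b b a a A A A   (applied A -> a)
  Step 11: b b a a A A A  =>  b b a a a A A   (applied A -> a)
  Step 12: b b a a a A A  =>  b b a a a a A   (applied A -> a)
  Step 13: b b a a a a A  =>  b b a a a a A A   (applied A -> A A)
  Step 14: b b a a a a A A  =>  b b a a a a A A A   (applied A -> A A)
  Step 15: b b a a a a A A A  =>  b b a a a a A A A A   (applied A -> A A)
  Step 16: b b a a a a A A A A  =>  b b a a a a a A A A   (applied A -> a)
  Step 17: b b a a a a a A A A  =>  b b a a a a a A A A A   (applied A -> A A)
  Step 18: b b a a a a a A A A A  =>  b b a a a a a a A A A   (applied A -> a)
  Step 19: b b a a a a a a A A A  =>  b b a a a a a a a A A   (applied A -> a)
  Step 20: b b a a a a a a a A A  =>  b b a a a a a a a A A A   (applied A -> A A)
  Step 21: b b a a a a a a a A A A  =>  b b a a a a a a a a A A   (applied A -> a)
  Step 22: b b a a a a a a a a A A  =>  b b a a a a a a a a a A   (applied A -> a)
  Step 23: b b a a a a a a a a a A  =>  b b a a a a a a a a a A A   (applied A -> A A)
  Step 24: b b a a a a a a a a a A A  =>  b b a a a a a a a a a a A   (applied A -> a)
  Step 25: b b a a a a a a a a a a A  =>  b b a a a a a a a a a a A A   (applied A -> A A)
  Step 26: b b a a a a a a a a a a A A  =>  b b a a a a a a a a a a A A A   (applied A -> A A)
  Step 27: b b a a a a a a a a a a A A A  =>  b b a a a a a a a a a a a A A   (applied A -> a)
  Step 28: b b a a a a a a a a a a a A A  =>  b b a a a a a a a a a a a a A   (applied A -> a)
  Step 29: b b a a a a a a a a a a a a A  =>  b b a a a a a a a a a a a a a   (applied A -> a)
Final yield: b b a a a a a a a a a a a a a
Total rewrite steps: 29

29


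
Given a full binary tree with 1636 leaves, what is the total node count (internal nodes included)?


Leaf nodes (terminals): 1636
Internal nodes = n - 1 = 1636 - 1 = 1635
Total = leaves + internal = 1636 + 1635 = 3271

3271


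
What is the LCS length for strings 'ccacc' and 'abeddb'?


DP table for LCS of 'ccacc' and 'abeddb':
       a  b  e  d  d  b
    0  0  0  0  0  0  0
  c 0  0  0  0  0  0  0
  c 0  0  0  0  0  0  0
  a 0  1  1  1  1  1  1
  c 0  1  1  1  1  1  1
  c 0  1  1  1  1  1  1
LCS: 'a'
LCS length = 1

1


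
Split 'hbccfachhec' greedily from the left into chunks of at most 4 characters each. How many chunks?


'hbccfachhec' has 11 characters.
Chunking with max size 4:
  Chunk 1: 'hbcc' (positions 0-3)
  Chunk 2: 'fach' (positions 4-7)
  Chunk 3: 'hec' (positions 8-10)
Total chunks: ceil(11 / 4) = 3

3


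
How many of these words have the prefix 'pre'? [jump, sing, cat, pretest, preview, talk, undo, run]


Checking each word for prefix 'pre':
  'jump' -> no (count: 0)
  'sing' -> no (count: 0)
  'cat' -> no (count: 0)
  'pretest' -> YES, starts with 'pre' (count: 1)
  'preview' -> YES, starts with 'pre' (count: 2)
  'talk' -> no (count: 2)
  'undo' -> no (count: 2)
  'run' -> no (count: 2)
Total with prefix 'pre': 2

2


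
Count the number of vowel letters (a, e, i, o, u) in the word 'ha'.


Scanning each character of 'ha':
  Position 1: 'h' -> consonant (running count: 0)
  Position 2: 'a' -> vowel (running count: 1)
Total vowels: 1

1


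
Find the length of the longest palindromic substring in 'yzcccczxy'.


Scanning 'yzcccczxy' for palindromic substrings.
Substring at positions 1-6: 'zccccz'.
Check: reverse('zccccz') = 'zccccz' -> palindrome confirmed.
Neighbouring characters ('y' / 'x') break symmetry, so it cannot extend further.
No longer palindromic substring exists; longest length = 6

6


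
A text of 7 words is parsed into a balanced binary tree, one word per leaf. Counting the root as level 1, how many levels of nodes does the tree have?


In a balanced binary tree with n leaves the deepest leaf is ceil(log2(n)) edges below the root,
so counting node levels inclusive of root and leaves gives ceil(log2(n)) + 1 levels.
log2(7) = 2.8074
ceil(2.8074) = 3
levels = 3 + 1 = 4

4


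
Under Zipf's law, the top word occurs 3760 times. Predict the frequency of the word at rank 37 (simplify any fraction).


Zipf's law: freq(rank) = f1 / rank
f1 = 3760, rank = 37
freq = 3760 / 37
GCD(3760, 37) = 1
Simplified: 3760/37

3760/37


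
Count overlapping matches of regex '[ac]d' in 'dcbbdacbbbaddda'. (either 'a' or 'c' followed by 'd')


Pattern: [ac]d means either 'a' or 'c' followed by 'd'.
Scanning 'dcbbdacbbbaddda' position-by-position:
  Pos 0: window 'dc' -> no
  Pos 1: window 'cb' -> no
  Pos 2: window 'bb' -> no
  Pos 3: window 'bd' -> no
  Pos 4: window 'da' -> no
  Pos 5: window 'ac' -> no
  Pos 6: window 'cb' -> no
  Pos 7: window 'bb' -> no
  Pos 8: window 'bb' -> no
  Pos 9: window 'ba' -> no
  Pos 10: window 'ad' -> MATCH
  Pos 11: window 'dd' -> no
  Pos 12: window 'dd' -> no
  Pos 13: window 'da' -> no
  Pos 14: window 'a' -> no
Total matches: 1

1


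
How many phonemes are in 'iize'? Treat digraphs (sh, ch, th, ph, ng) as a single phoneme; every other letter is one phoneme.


Parsing 'iize' greedily, digraphs first:
  'i' -> vowel phoneme (phonemes so far: 1)
  'i' -> vowel phoneme (phonemes so far: 2)
  'z' -> consonant phoneme (phonemes so far: 3)
  'e' -> vowel phoneme (phonemes so far: 4)
Total phonemes: 4

4


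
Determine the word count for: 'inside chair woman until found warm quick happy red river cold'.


Counting words by splitting on spaces:
  Word 1: 'inside'
  Word 2: 'chair'
  Word 3: 'woman'
  Word 4: 'until'
  Word 5: 'found'
  Word 6: 'warm'
  Word 7: 'quick'
  Word 8: 'happy'
  Word 9: 'red'
  Word 10: 'river'
  Word 11: 'cold'
Total words: 11

11


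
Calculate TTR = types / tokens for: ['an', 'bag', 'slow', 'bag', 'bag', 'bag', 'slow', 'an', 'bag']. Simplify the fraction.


Tokens: 9
Unique types: ('an', 'bag', 'slow') = 3
TTR = 3/9
Simplify: divide both by 3 -> 1/3
TTR = 1/3

1/3


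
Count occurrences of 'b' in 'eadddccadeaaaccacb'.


Scanning 'eadddccadeaaaccacb' for 'b':
  Position 17: 'b' -> MATCH (count: 1)
Total occurrences of 'b': 1

1


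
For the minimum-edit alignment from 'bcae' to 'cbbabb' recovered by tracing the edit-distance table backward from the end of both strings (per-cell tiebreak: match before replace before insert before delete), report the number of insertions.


Edit distance = 4. Backtracking from cell (4, 6) with preference match > replace > insert > delete,
then listing the resulting alignment 'bcae' -> 'cbbabb' left to right:
  Step 1: insert 'c' [insertion #1]
  Step 2: keep 'b'
  Step 3: replace c->b
  Step 4: keep 'a'
  Step 5: insert 'b' [insertion #2]
  Step 6: replace e->b
Total insertions: 2

2


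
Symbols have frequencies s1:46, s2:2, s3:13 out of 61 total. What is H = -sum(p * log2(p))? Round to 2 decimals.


Computing entropy H = -sum(p_i * log2(p_i)):
  s1: p = 46/61 = 0.7541, -p*log2(p) = 0.3071
  s2: p = 2/61 = 0.0328, -p*log2(p) = 0.1617
  s3: p = 13/61 = 0.2131, -p*log2(p) = 0.4753
H = sum of terms = 0.9441
Rounded to 2 decimals: 0.94

0.94


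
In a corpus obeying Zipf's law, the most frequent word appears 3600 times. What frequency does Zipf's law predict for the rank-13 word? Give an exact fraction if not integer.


Zipf's law: freq(rank) = f1 / rank
f1 = 3600, rank = 13
freq = 3600 / 13
GCD(3600, 13) = 1
Simplified: 3600/13

3600/13


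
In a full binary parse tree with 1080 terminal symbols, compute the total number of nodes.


Leaf nodes (terminals): 1080
Internal nodes = n - 1 = 1080 - 1 = 1079
Total = leaves + internal = 1080 + 1079 = 2159

2159


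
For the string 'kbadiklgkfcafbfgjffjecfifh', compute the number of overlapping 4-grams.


String 'kbadiklgkfcafbfgjffjecfifh' has length L = 26.
Number of overlapping n-grams = L - n + 1
Substituting: 26 - 4 + 1 = 23

23


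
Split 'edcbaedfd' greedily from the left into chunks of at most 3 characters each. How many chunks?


'edcbaedfd' has 9 characters.
Chunking with max size 3:
  Chunk 1: 'edc' (positions 0-2)
  Chunk 2: 'bae' (positions 3-5)
  Chunk 3: 'dfd' (positions 6-8)
Total chunks: ceil(9 / 3) = 3

3


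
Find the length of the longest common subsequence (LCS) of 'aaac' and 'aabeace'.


DP table for LCS of 'aaac' and 'aabeace':
       a  a  b  e  a  c  e
    0  0  0  0  0  0  0  0
  a 0  1  1  1  1  1  1  1
  a 0  1  2  2  2  2  2  2
  a 0  1  2  2  2  3  3  3
  c 0  1  2  2  2  3  4  4
LCS: 'aaac'
LCS length = 4

4


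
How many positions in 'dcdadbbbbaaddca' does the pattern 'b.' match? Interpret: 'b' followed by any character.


Pattern: b. means 'b' followed by any character.
Scanning 'dcdadbbbbaaddca' position-by-position:
  Pos 0: window 'dc' -> no
  Pos 1: window 'cd' -> no
  Pos 2: window 'da' -> no
  Pos 3: window 'ad' -> no
  Pos 4: window 'db' -> no
  Pos 5: window 'bb' -> MATCH
  Pos 6: window 'bb' -> MATCH
  Pos 7: window 'bb' -> MATCH
  Pos 8: window 'ba' -> MATCH
  Pos 9: window 'aa' -> no
  Pos 10: window 'ad' -> no
  Pos 11: window 'dd' -> no
  Pos 12: window 'dc' -> no
  Pos 13: window 'ca' -> no
  Pos 14: window 'a' -> no
Total matches: 4

4


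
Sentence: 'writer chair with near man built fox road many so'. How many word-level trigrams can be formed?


Word trigrams from [10] words:
  Trigram 1: (writer chair with)
  Trigram 2: (chair with near)
  Trigram 3: (with near man)
  Trigram 4: (near man built)
  Trigram 5: (man built fox)
  Trigram 6: (built fox road)
  Trigram 7: (fox road many)
  Trigram 8: (road many so)
Total word trigrams: 10 - 2 = 8

8


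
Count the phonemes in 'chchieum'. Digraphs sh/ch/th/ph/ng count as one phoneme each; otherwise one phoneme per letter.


Parsing 'chchieum' greedily, digraphs first:
  'ch' -> digraph (1 consonant phoneme) (phonemes so far: 1)
  'ch' -> digraph (1 consonant phoneme) (phonemes so far: 2)
  'i' -> vowel phoneme (phonemes so far: 3)
  'e' -> vowel phoneme (phonemes so far: 4)
  'u' -> vowel phoneme (phonemes so far: 5)
  'm' -> consonant phoneme (phonemes so far: 6)
Total phonemes: 6

6


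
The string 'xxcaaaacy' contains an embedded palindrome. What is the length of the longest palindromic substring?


Scanning 'xxcaaaacy' for palindromic substrings.
Substring at positions 2-7: 'caaaac'.
Check: reverse('caaaac') = 'caaaac' -> palindrome confirmed.
Neighbouring characters ('x' / 'y') break symmetry, so it cannot extend further.
No longer palindromic substring exists; longest length = 6

6


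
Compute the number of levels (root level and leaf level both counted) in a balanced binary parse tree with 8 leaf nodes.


In a balanced binary tree with n leaves the deepest leaf is ceil(log2(n)) edges below the root,
so counting node levels inclusive of root and leaves gives ceil(log2(n)) + 1 levels.
log2(8) = 3.0000
ceil(3.0000) = 3
levels = 3 + 1 = 4

4


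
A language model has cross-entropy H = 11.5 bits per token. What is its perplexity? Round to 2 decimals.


Perplexity formula: PP = 2^H
H = 11.5
PP = 2^11.5
Decompose: 2^11.5 = 2^11 * 2^0.5 = 2^11 * sqrt(2)
2^11 = 2048, sqrt(2) ~ 1.4142136
PP ~ 2048 * 1.4142136 = 2896.3094528
Rounded to 2 decimals: 2896.31

2896.31
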